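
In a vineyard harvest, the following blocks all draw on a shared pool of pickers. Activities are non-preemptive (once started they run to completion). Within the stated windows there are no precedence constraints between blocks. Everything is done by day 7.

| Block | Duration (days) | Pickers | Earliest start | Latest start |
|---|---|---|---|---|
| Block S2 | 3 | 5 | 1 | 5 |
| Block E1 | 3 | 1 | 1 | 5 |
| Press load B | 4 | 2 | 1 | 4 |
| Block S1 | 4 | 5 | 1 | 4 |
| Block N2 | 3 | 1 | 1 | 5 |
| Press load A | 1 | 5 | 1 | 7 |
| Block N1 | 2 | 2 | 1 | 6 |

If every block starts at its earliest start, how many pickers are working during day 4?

At early start, day 4 has: Press load B, Block S1.
Demand: 2 + 5 = 7.

7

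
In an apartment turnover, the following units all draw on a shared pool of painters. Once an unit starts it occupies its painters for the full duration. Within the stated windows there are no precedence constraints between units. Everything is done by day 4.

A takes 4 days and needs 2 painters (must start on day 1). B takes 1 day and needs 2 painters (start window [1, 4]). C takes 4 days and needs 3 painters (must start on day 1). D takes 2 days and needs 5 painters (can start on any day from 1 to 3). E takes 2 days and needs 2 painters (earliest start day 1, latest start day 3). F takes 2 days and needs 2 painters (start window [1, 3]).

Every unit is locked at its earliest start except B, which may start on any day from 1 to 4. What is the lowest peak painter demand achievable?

B@1: d1:16  d2:14  d3:5  d4:5 → peak 16
B@2: d1:14  d2:16  d3:5  d4:5 → peak 16
B@3: d1:14  d2:14  d3:7  d4:5 → peak 14
B@4: d1:14  d2:14  d3:5  d4:7 → peak 14
Best is B@3, peak 14.

14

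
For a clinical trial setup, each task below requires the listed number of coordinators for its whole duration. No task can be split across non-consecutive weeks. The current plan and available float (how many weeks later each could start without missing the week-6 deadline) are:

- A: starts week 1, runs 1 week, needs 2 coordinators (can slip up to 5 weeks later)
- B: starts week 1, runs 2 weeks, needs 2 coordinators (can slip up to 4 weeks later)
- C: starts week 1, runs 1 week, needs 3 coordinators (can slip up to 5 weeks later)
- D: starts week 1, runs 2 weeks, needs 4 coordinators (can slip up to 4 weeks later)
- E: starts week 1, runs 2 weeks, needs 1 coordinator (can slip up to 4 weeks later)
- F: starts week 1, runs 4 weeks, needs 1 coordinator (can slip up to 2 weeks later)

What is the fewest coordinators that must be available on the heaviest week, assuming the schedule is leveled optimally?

Early-start (A@1, B@1, C@1, D@1, E@1, F@1) gives peak 13: w1:13  w2:8  w3:1  w4:1  w5:0  w6:0.
Shift B→2, C→4, D→5.
Schedule A@1, B@2, C@4, D@5, E@1, F@1: w1:4  w2:4  w3:3  w4:4  w5:4  w6:4 — peak 4.
Total coordinator-weeks = 23 over 6 weeks ⇒ peak ≥ ⌈23/6⌉ = 4, so 4 is optimal.

4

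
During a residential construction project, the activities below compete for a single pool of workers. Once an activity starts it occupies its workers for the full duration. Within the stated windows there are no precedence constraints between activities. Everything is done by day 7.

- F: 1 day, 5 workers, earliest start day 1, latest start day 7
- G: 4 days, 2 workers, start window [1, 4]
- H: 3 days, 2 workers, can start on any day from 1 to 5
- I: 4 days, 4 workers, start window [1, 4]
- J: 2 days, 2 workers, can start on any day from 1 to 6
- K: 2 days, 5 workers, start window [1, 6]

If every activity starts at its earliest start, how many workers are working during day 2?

15

At early start, day 2 has: G, H, I, J, K.
Demand: 2 + 2 + 4 + 2 + 5 = 15.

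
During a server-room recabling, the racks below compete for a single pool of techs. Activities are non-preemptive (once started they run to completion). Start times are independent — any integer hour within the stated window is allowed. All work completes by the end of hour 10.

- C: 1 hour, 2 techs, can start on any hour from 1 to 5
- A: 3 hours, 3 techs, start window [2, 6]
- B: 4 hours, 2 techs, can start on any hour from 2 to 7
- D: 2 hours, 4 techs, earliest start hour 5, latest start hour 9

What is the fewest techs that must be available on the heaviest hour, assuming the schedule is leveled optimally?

Early-start (C@1, A@2, B@2, D@5) gives peak 6: h1:2  h2:5  h3:5  h4:5  h5:6  h6:4  h7:0  h8:0  h9:0  h10:0.
Shift B→5, D→9.
Schedule C@1, A@2, B@5, D@9: h1:2  h2:3  h3:3  h4:3  h5:2  h6:2  h7:2  h8:2  h9:4  h10:4 — peak 4.

4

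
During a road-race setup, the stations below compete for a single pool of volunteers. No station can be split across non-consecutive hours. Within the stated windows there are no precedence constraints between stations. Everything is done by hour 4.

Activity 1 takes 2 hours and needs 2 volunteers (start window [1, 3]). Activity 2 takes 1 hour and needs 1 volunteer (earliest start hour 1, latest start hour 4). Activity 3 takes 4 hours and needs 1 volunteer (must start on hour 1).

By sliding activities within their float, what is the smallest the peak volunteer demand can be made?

3

Early-start (Activity 1@1, Activity 2@1, Activity 3@1) gives peak 4: h1:4  h2:3  h3:1  h4:1.
Shift Activity 2→3.
Schedule Activity 1@1, Activity 2@3, Activity 3@1: h1:3  h2:3  h3:2  h4:1 — peak 3.
Total volunteer-hours = 9 over 4 hours ⇒ peak ≥ ⌈9/4⌉ = 3, so 3 is optimal.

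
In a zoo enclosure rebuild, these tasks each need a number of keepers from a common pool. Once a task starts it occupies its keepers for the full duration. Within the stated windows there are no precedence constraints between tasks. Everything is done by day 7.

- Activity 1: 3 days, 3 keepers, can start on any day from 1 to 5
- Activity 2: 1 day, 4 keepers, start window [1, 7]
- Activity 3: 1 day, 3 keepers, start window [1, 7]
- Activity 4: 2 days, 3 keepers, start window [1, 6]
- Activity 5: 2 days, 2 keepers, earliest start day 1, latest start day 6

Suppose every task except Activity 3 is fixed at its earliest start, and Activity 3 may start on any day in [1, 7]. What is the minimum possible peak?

12

Activity 3@1: d1:15  d2:8  d3:3  d4:0  d5:0  d6:0  d7:0 → peak 15
Activity 3@2: d1:12  d2:11  d3:3  d4:0  d5:0  d6:0  d7:0 → peak 12
Activity 3@3: d1:12  d2:8  d3:6  d4:0  d5:0  d6:0  d7:0 → peak 12
Activity 3@4: d1:12  d2:8  d3:3  d4:3  d5:0  d6:0  d7:0 → peak 12
Activity 3@5: d1:12  d2:8  d3:3  d4:0  d5:3  d6:0  d7:0 → peak 12
Activity 3@6: d1:12  d2:8  d3:3  d4:0  d5:0  d6:3  d7:0 → peak 12
Activity 3@7: d1:12  d2:8  d3:3  d4:0  d5:0  d6:0  d7:3 → peak 12
Best is Activity 3@2, peak 12.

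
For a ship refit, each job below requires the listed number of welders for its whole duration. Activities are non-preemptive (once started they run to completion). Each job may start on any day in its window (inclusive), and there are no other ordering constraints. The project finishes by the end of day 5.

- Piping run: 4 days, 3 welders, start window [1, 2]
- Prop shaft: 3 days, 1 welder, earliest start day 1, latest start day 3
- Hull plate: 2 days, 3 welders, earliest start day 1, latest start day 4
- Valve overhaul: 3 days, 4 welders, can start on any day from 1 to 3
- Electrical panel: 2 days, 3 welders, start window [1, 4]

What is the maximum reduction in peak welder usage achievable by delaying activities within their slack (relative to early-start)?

5

Early-start peak: d1:14  d2:14  d3:8  d4:3  d5:0 ⇒ 14.
Leveled (Piping run@1, Prop shaft@1, Hull plate@4, Valve overhaul@1, Electrical panel@4): d1:8  d2:8  d3:8  d4:9  d5:6 ⇒ 9.
Reduction 14 − 9 = 5.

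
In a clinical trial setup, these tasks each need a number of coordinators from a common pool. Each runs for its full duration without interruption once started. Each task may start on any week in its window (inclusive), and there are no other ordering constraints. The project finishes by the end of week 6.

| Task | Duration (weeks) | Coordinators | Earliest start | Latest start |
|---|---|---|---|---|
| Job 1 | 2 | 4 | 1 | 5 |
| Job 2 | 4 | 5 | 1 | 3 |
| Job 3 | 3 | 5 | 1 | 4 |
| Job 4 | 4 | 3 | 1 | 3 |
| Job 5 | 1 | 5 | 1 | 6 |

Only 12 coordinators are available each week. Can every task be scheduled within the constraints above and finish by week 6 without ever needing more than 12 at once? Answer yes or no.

no

The minimum achievable peak is 13; 12 < 13, so no feasible schedule stays within the cap.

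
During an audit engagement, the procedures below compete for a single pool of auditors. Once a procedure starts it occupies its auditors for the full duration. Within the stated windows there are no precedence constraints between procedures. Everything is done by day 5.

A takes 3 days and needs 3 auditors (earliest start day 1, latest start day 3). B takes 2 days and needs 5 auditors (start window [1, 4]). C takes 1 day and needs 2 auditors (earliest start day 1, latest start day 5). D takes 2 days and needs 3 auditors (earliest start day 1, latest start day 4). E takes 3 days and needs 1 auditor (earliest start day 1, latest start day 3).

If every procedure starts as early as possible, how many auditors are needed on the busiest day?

14

Early-start schedule: A@1, B@1, C@1, D@1, E@1.
Load per day: day 1: 14, day 2: 12, day 3: 4, day 4: 0, day 5: 0.
Peak is 14.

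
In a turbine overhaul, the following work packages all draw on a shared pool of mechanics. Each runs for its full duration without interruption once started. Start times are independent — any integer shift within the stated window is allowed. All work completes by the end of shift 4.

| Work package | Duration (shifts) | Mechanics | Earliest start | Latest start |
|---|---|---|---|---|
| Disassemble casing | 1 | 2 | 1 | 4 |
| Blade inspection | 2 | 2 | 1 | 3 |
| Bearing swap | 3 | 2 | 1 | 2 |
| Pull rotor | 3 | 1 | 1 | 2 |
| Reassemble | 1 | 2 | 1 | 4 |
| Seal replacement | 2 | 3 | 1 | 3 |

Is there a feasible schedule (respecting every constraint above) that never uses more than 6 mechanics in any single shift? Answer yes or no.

Schedule Disassemble casing@1, Blade inspection@1, Bearing swap@1, Pull rotor@2, Reassemble@4, Seal replacement@3: s1:6  s2:5  s3:6  s4:6 — peak 6 ≤ 6.

yes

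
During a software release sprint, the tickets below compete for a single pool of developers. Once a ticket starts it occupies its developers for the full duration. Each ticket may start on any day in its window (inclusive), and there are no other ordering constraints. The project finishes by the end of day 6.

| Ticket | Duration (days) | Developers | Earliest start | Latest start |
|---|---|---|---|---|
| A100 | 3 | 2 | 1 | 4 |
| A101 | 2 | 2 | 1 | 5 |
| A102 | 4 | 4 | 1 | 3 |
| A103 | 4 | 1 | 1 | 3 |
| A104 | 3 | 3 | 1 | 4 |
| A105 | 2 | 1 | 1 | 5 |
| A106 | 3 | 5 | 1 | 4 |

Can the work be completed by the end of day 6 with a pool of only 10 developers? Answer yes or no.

Schedule A100@1, A101@1, A102@3, A103@1, A104@1, A105@1, A106@4: d1:9  d2:9  d3:10  d4:10  d5:9  d6:9 — peak 10 ≤ 10.

yes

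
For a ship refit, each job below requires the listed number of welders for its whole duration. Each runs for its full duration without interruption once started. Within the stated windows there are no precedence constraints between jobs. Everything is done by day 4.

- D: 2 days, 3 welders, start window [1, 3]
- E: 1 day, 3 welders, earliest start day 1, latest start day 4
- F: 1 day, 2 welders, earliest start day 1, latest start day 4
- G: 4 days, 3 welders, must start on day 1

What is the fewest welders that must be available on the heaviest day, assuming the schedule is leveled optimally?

6

Early-start (D@1, E@1, F@1, G@1) gives peak 11: d1:11  d2:6  d3:3  d4:3.
Shift E→3, F→4.
Schedule D@1, E@3, F@4, G@1: d1:6  d2:6  d3:6  d4:5 — peak 6.
Total welder-days = 23 over 4 days ⇒ peak ≥ ⌈23/4⌉ = 6, so 6 is optimal.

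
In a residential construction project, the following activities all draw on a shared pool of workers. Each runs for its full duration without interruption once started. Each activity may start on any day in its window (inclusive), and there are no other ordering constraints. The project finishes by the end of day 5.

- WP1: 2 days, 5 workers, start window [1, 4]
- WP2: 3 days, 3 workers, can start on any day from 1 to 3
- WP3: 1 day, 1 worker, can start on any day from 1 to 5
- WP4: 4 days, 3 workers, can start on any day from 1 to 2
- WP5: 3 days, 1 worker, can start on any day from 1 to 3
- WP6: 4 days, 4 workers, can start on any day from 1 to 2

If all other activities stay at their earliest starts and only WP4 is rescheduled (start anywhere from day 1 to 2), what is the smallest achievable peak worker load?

16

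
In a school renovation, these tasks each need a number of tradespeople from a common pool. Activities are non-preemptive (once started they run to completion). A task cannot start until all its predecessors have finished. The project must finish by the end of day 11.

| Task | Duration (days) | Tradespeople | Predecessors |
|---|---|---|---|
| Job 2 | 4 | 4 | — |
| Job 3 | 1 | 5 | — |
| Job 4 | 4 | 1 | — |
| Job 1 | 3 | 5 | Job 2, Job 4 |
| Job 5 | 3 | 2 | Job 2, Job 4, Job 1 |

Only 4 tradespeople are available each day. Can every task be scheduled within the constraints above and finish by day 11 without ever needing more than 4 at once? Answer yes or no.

Total tradesperson-days = 46; over 11 days the average is 46/11 > 4, so some day must exceed 4.

no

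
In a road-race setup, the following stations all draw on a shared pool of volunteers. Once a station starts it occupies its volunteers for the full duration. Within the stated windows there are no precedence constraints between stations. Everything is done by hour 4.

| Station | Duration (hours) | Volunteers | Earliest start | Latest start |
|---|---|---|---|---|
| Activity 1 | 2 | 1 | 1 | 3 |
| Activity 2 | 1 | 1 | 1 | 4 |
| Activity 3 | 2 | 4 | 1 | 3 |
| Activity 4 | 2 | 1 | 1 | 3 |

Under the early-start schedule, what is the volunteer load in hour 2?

6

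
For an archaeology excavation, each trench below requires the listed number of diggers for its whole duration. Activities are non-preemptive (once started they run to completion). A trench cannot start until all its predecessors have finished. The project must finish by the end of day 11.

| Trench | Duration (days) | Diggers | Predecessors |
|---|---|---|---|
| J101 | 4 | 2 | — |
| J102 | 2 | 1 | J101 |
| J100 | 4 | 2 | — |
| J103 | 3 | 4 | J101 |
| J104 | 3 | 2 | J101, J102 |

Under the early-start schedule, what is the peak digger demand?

Early-start schedule: J101@1, J102@5, J100@1, J103@5, J104@7.
Load per day: day 1: 4, day 2: 4, day 3: 4, day 4: 4, day 5: 5, day 6: 5, day 7: 6, day 8: 2, day 9: 2, day 10: 0, day 11: 0.
Peak is 6.

6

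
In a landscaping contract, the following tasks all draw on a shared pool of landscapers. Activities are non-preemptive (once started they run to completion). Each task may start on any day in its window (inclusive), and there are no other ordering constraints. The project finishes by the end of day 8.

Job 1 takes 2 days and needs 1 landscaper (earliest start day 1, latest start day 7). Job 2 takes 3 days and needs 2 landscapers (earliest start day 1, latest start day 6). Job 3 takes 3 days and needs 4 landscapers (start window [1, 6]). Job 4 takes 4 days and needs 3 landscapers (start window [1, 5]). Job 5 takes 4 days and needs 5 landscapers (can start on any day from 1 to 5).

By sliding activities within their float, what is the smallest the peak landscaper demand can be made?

7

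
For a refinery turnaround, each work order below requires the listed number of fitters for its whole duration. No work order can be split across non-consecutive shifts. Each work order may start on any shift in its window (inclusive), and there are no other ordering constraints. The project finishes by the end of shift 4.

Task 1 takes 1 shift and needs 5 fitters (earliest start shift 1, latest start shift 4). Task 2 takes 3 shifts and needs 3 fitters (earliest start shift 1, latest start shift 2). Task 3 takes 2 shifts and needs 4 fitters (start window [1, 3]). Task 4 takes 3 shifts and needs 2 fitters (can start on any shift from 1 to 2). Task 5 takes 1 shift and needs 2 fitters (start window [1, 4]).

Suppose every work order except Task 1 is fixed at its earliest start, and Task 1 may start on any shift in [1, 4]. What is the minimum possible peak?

11

Task 1@1: s1:16  s2:9  s3:5  s4:0 → peak 16
Task 1@2: s1:11  s2:14  s3:5  s4:0 → peak 14
Task 1@3: s1:11  s2:9  s3:10  s4:0 → peak 11
Task 1@4: s1:11  s2:9  s3:5  s4:5 → peak 11
Best is Task 1@3, peak 11.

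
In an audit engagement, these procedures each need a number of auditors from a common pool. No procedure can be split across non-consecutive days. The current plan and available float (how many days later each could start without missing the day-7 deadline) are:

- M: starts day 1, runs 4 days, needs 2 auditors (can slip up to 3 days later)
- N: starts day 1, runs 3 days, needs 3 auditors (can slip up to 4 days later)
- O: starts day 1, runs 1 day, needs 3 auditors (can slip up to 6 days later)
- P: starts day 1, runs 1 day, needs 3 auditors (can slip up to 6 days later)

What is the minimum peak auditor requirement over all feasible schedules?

5

Early-start (M@1, N@1, O@1, P@1) gives peak 11: d1:11  d2:5  d3:5  d4:2  d5:0  d6:0  d7:0.
Shift O→4, P→5.
Schedule M@1, N@1, O@4, P@5: d1:5  d2:5  d3:5  d4:5  d5:3  d6:0  d7:0 — peak 5.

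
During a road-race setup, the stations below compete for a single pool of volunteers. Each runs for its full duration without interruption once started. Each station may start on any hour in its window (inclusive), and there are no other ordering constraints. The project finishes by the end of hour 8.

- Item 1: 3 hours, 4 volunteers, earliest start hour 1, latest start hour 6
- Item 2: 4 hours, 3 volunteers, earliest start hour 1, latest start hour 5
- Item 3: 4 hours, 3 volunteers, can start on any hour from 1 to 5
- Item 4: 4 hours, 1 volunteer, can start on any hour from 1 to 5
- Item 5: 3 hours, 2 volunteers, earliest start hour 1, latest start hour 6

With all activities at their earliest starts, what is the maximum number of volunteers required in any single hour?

13

Early-start schedule: Item 1@1, Item 2@1, Item 3@1, Item 4@1, Item 5@1.
Load per hour: hour 1: 13, hour 2: 13, hour 3: 13, hour 4: 7, hour 5: 0, hour 6: 0, hour 7: 0, hour 8: 0.
Peak is 13.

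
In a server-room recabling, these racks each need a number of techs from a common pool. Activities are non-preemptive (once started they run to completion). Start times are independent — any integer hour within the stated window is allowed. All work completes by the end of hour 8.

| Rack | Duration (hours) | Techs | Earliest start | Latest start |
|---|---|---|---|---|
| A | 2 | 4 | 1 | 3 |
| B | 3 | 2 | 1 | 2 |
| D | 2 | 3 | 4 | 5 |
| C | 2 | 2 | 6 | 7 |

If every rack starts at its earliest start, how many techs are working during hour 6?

At early start, hour 6 has: C.
Demand: 2 = 2.

2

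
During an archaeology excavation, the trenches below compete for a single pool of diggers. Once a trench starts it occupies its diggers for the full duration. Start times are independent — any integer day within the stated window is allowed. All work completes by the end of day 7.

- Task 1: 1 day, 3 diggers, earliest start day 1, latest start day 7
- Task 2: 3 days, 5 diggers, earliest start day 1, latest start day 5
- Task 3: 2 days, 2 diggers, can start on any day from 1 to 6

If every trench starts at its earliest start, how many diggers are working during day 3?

At early start, day 3 has: Task 2.
Demand: 5 = 5.

5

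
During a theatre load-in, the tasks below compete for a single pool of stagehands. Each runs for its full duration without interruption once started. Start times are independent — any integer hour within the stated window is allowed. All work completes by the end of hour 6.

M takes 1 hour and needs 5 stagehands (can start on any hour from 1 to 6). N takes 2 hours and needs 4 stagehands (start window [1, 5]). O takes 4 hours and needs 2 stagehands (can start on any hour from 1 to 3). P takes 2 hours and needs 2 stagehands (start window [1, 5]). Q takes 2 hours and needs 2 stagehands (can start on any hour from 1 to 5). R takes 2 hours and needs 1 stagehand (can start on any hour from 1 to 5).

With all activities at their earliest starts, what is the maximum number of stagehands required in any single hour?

16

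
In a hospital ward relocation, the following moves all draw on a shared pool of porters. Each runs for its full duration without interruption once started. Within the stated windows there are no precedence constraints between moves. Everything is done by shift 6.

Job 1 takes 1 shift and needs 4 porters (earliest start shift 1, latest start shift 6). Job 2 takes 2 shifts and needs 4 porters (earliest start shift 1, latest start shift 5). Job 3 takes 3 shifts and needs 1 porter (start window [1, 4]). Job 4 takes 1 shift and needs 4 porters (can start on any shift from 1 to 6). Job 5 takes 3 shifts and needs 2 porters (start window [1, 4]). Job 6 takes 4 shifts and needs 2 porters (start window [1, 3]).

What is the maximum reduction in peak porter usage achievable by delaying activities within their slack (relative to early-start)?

Early-start peak: s1:17  s2:9  s3:5  s4:2  s5:0  s6:0 ⇒ 17.
Leveled (Job 1@1, Job 2@2, Job 3@1, Job 4@5, Job 5@4, Job 6@1): s1:7  s2:7  s3:7  s4:4  s5:6  s6:2 ⇒ 7.
Reduction 17 − 7 = 10.

10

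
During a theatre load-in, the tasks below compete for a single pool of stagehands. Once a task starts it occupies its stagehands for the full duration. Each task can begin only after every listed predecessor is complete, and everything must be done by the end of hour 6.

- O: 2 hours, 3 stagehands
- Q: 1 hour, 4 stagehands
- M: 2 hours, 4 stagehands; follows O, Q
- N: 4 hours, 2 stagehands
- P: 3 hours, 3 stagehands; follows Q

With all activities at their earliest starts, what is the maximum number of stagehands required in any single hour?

9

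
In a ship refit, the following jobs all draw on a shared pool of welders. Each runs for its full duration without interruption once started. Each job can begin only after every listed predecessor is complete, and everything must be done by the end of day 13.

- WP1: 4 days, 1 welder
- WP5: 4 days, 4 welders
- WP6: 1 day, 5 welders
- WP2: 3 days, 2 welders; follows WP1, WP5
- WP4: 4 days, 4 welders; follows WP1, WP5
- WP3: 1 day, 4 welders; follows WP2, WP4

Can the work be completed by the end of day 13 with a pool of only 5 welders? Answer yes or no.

yes

Schedule WP1@1, WP5@1, WP6@5, WP2@6, WP4@9, WP3@13: d1:5  d2:5  d3:5  d4:5  d5:5  d6:2  d7:2  d8:2  d9:4  d10:4  d11:4  d12:4  d13:4 — peak 5 ≤ 5.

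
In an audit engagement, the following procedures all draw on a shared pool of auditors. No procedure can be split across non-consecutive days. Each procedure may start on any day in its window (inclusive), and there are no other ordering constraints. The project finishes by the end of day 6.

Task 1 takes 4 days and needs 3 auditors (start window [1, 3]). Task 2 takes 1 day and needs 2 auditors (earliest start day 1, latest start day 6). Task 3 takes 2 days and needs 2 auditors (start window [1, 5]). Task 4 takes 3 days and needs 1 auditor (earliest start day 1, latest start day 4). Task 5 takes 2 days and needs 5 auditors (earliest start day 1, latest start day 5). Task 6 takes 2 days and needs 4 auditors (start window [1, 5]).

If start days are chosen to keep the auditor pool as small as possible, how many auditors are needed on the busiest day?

Early-start (Task 1@1, Task 2@1, Task 3@1, Task 4@1, Task 5@1, Task 6@1) gives peak 17: d1:17  d2:15  d3:4  d4:3  d5:0  d6:0.
Shift Task 2→3, Task 3→3, Task 4→4, Task 5→5.
Schedule Task 1@1, Task 2@3, Task 3@3, Task 4@4, Task 5@5, Task 6@1: d1:7  d2:7  d3:7  d4:6  d5:6  d6:6 — peak 7.
Total auditor-days = 39 over 6 days ⇒ peak ≥ ⌈39/6⌉ = 7, so 7 is optimal.

7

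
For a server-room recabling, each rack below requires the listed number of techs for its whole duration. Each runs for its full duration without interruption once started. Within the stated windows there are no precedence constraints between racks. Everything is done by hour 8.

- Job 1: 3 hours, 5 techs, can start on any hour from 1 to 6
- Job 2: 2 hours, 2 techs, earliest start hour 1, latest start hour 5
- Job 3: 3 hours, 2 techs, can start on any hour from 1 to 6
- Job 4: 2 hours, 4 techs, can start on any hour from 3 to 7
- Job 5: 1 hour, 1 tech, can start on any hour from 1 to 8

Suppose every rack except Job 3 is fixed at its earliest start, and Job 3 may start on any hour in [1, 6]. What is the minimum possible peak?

Job 3@1: h1:10  h2:9  h3:11  h4:4  h5:0  h6:0  h7:0  h8:0 → peak 11
Job 3@2: h1:8  h2:9  h3:11  h4:6  h5:0  h6:0  h7:0  h8:0 → peak 11
Job 3@3: h1:8  h2:7  h3:11  h4:6  h5:2  h6:0  h7:0  h8:0 → peak 11
Job 3@4: h1:8  h2:7  h3:9  h4:6  h5:2  h6:2  h7:0  h8:0 → peak 9
Job 3@5: h1:8  h2:7  h3:9  h4:4  h5:2  h6:2  h7:2  h8:0 → peak 9
Job 3@6: h1:8  h2:7  h3:9  h4:4  h5:0  h6:2  h7:2  h8:2 → peak 9
Best is Job 3@4, peak 9.

9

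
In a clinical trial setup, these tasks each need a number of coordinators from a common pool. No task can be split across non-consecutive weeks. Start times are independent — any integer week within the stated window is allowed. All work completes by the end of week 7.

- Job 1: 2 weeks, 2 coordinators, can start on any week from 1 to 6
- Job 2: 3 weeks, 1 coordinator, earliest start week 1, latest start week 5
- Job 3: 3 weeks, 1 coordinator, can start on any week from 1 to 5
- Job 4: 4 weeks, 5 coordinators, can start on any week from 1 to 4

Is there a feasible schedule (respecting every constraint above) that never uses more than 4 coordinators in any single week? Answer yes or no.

no

Total coordinator-weeks = 30; over 7 weeks the average is 30/7 > 4, so some week must exceed 4.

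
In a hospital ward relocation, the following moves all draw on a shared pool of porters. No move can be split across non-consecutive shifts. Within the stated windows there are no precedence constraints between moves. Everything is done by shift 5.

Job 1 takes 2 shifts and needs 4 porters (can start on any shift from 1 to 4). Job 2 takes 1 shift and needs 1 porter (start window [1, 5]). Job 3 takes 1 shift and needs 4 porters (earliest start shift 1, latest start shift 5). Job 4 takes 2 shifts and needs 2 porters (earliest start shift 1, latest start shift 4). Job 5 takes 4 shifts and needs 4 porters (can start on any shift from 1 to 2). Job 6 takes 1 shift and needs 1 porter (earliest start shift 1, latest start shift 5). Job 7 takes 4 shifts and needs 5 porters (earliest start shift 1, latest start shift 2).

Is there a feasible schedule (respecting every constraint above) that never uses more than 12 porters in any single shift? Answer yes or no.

no

The minimum achievable peak is 13; 12 < 13, so no feasible schedule stays within the cap.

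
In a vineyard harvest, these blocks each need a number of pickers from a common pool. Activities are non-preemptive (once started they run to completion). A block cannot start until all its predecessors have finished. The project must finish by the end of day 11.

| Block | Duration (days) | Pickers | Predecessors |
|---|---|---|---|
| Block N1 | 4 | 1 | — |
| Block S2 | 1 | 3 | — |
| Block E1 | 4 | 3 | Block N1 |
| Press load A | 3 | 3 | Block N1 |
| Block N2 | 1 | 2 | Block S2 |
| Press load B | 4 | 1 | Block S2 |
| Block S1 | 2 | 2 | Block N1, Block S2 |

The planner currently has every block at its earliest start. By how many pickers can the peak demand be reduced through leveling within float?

Early-start peak: d1:4  d2:4  d3:2  d4:2  d5:9  d6:8  d7:6  d8:3  d9:0  d10:0  d11:0 ⇒ 9.
Leveled (Block N1@1, Block S2@1, Block E1@5, Press load A@9, Block N2@2, Press load B@2, Block S1@6): d1:4  d2:4  d3:2  d4:2  d5:4  d6:5  d7:5  d8:3  d9:3  d10:3  d11:3 ⇒ 5.
Reduction 9 − 5 = 4.

4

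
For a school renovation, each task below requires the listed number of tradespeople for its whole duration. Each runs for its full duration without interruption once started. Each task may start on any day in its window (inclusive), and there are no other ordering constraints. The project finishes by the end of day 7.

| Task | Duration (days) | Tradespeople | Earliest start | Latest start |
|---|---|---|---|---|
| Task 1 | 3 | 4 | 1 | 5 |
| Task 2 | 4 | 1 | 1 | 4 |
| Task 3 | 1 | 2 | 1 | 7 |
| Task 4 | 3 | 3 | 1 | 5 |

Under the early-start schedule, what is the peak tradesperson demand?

Early-start schedule: Task 1@1, Task 2@1, Task 3@1, Task 4@1.
Load per day: day 1: 10, day 2: 8, day 3: 8, day 4: 1, day 5: 0, day 6: 0, day 7: 0.
Peak is 10.

10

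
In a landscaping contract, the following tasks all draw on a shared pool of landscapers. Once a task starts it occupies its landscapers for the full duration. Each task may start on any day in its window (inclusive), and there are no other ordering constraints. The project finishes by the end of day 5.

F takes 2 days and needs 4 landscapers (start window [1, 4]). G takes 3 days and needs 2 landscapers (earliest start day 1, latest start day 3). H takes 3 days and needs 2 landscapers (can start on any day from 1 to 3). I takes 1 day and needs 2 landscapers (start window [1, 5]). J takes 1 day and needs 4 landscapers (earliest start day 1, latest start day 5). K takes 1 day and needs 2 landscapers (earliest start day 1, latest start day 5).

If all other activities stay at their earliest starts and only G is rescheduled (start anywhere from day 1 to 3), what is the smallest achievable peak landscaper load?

14

G@1: d1:16  d2:8  d3:4  d4:0  d5:0 → peak 16
G@2: d1:14  d2:8  d3:4  d4:2  d5:0 → peak 14
G@3: d1:14  d2:6  d3:4  d4:2  d5:2 → peak 14
Best is G@2, peak 14.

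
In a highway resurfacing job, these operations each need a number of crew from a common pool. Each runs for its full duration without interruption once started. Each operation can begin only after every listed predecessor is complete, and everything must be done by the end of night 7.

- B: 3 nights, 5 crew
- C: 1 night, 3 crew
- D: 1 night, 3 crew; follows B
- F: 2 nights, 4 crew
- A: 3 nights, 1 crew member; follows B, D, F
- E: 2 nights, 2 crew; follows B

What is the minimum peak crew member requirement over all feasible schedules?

Early-start (B@1, C@1, D@4, F@1, A@5, E@4) gives peak 12: n1:12  n2:9  n3:5  n4:5  n5:3  n6:1  n7:1.
Shift F→2.
Schedule B@1, C@1, D@4, F@2, A@5, E@4: n1:8  n2:9  n3:9  n4:5  n5:3  n6:1  n7:1 — peak 9.

9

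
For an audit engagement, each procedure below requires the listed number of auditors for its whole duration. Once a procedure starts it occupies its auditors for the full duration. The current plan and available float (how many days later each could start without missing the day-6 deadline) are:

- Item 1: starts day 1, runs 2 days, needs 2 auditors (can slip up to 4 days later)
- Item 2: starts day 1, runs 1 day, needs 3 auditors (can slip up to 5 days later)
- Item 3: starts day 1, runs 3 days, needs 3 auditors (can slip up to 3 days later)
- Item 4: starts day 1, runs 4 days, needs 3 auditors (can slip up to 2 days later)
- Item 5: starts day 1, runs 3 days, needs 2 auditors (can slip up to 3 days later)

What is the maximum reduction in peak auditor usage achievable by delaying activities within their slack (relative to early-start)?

6

Early-start peak: d1:13  d2:10  d3:8  d4:3  d5:0  d6:0 ⇒ 13.
Leveled (Item 1@1, Item 2@1, Item 3@4, Item 4@2, Item 5@1): d1:7  d2:7  d3:5  d4:6  d5:6  d6:3 ⇒ 7.
Reduction 13 − 7 = 6.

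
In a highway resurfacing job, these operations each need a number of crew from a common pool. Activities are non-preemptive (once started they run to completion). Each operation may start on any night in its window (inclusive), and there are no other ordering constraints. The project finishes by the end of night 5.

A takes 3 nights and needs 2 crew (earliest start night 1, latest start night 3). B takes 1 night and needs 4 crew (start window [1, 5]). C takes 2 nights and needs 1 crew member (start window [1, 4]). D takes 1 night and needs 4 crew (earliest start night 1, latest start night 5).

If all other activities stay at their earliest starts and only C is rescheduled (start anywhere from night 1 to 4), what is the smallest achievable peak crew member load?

C@1: n1:11  n2:3  n3:2  n4:0  n5:0 → peak 11
C@2: n1:10  n2:3  n3:3  n4:0  n5:0 → peak 10
C@3: n1:10  n2:2  n3:3  n4:1  n5:0 → peak 10
C@4: n1:10  n2:2  n3:2  n4:1  n5:1 → peak 10
Best is C@2, peak 10.

10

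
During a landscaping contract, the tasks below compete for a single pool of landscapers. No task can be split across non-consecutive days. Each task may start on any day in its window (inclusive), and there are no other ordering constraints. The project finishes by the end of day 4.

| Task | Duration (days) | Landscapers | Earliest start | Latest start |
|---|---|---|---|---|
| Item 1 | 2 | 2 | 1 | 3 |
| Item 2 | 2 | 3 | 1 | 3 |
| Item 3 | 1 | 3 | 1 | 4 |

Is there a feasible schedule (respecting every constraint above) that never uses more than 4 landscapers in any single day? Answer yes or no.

The minimum achievable peak is 5; 4 < 5, so no feasible schedule stays within the cap.

no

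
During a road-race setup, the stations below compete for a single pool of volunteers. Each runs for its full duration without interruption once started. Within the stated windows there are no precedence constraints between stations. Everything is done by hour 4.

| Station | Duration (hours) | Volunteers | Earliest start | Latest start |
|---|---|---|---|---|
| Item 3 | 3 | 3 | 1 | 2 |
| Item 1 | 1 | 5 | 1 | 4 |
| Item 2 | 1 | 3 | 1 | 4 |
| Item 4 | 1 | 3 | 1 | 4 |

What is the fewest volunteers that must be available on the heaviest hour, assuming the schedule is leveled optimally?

6

Early-start (Item 3@1, Item 1@1, Item 2@1, Item 4@1) gives peak 14: h1:14  h2:3  h3:3  h4:0.
Shift Item 1→4, Item 4→2.
Schedule Item 3@1, Item 1@4, Item 2@1, Item 4@2: h1:6  h2:6  h3:3  h4:5 — peak 6.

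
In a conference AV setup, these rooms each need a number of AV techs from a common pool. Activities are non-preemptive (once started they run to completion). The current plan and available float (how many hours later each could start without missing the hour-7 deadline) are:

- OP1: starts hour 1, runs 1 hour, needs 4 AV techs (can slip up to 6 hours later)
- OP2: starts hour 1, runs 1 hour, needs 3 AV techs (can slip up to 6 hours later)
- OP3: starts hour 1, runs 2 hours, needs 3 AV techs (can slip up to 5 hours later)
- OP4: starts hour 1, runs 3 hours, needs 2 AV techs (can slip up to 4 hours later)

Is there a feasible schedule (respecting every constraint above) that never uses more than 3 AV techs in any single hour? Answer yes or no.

The minimum achievable peak is 4; 3 < 4, so no feasible schedule stays within the cap.

no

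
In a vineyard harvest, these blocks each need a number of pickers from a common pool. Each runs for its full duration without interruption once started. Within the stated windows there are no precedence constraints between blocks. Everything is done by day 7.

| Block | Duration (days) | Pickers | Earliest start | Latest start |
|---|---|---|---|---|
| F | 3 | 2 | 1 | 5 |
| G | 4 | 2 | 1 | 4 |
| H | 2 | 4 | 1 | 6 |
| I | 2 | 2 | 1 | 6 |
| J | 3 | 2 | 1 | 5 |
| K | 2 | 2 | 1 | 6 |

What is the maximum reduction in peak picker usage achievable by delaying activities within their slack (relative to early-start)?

8

Early-start peak: d1:14  d2:14  d3:6  d4:2  d5:0  d6:0  d7:0 ⇒ 14.
Leveled (F@1, G@1, H@4, I@1, J@5, K@6): d1:6  d2:6  d3:4  d4:6  d5:6  d6:4  d7:4 ⇒ 6.
Reduction 14 − 6 = 8.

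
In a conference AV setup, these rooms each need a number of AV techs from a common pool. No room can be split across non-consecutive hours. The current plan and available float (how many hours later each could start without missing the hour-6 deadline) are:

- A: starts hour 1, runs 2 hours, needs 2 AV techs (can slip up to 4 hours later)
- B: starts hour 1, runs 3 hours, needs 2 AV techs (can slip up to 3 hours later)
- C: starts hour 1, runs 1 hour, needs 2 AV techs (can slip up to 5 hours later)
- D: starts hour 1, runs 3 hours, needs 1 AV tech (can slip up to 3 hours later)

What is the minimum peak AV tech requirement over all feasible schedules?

Early-start (A@1, B@1, C@1, D@1) gives peak 7: h1:7  h2:5  h3:3  h4:0  h5:0  h6:0.
Shift B→3, C→6.
Schedule A@1, B@3, C@6, D@1: h1:3  h2:3  h3:3  h4:2  h5:2  h6:2 — peak 3.
Total AV tech-hours = 15 over 6 hours ⇒ peak ≥ ⌈15/6⌉ = 3, so 3 is optimal.

3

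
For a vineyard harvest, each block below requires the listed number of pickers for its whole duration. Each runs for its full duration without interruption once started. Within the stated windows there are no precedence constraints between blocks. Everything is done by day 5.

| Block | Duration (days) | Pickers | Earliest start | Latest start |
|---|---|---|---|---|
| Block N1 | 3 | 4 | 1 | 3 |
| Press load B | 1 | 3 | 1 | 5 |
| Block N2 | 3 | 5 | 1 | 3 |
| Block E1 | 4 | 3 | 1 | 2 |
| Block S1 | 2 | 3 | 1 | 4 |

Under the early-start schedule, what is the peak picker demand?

Early-start schedule: Block N1@1, Press load B@1, Block N2@1, Block E1@1, Block S1@1.
Load per day: day 1: 18, day 2: 15, day 3: 12, day 4: 3, day 5: 0.
Peak is 18.

18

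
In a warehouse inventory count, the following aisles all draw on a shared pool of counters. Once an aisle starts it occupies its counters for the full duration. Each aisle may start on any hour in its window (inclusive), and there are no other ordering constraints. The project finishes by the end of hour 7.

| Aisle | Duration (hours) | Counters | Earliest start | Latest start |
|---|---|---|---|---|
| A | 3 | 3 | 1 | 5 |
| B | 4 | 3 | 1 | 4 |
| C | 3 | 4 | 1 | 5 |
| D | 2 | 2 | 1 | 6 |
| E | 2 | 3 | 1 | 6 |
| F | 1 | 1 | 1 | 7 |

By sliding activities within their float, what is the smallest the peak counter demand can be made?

Early-start (A@1, B@1, C@1, D@1, E@1, F@1) gives peak 16: h1:16  h2:15  h3:10  h4:3  h5:0  h6:0  h7:0.
Shift C→5, D→4, E→6.
Schedule A@1, B@1, C@5, D@4, E@6, F@1: h1:7  h2:6  h3:6  h4:5  h5:6  h6:7  h7:7 — peak 7.
Total counter-hours = 44 over 7 hours ⇒ peak ≥ ⌈44/7⌉ = 7, so 7 is optimal.

7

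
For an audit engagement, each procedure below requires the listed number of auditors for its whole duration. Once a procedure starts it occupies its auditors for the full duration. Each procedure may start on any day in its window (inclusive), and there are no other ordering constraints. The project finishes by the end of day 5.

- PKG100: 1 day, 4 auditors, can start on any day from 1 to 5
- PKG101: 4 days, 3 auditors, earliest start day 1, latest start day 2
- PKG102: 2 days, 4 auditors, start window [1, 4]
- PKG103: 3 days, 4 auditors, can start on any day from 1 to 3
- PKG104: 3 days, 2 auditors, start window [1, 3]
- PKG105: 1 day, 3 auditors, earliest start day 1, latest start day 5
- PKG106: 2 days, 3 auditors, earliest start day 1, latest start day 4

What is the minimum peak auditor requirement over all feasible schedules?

Early-start (PKG100@1, PKG101@1, PKG102@1, PKG103@1, PKG104@1, PKG105@1, PKG106@1) gives peak 23: d1:23  d2:16  d3:9  d4:3  d5:0.
Shift PKG101→2, PKG102→4, PKG103→3, PKG105→2.
Schedule PKG100@1, PKG101@2, PKG102@4, PKG103@3, PKG104@1, PKG105@2, PKG106@1: d1:9  d2:11  d3:9  d4:11  d5:11 — peak 11.
Total auditor-days = 51 over 5 days ⇒ peak ≥ ⌈51/5⌉ = 11, so 11 is optimal.

11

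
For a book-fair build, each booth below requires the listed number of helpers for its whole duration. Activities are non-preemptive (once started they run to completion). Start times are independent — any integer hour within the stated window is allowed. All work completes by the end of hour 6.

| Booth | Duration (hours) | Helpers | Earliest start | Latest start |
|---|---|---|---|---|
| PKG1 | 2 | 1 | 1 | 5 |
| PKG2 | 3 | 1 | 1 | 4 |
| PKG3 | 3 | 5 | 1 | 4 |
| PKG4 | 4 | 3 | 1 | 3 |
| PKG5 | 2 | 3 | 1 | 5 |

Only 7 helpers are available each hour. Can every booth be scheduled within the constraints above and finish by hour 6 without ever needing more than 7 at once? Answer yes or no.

no

The minimum achievable peak is 8; 7 < 8, so no feasible schedule stays within the cap.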